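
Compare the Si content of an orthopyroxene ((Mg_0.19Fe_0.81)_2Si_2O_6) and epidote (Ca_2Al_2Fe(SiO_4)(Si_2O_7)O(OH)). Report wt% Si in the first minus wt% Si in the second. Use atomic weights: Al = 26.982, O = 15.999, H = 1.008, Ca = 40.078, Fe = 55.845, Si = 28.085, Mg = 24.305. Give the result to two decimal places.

4.86 percentage points

M((Mg_0.19Fe_0.81)_2Si_2O_6) = 251.869 g/mol, so wt% Si = 56.170/251.869 × 100 = 22.30%.
M(Ca_2Al_2Fe(SiO_4)(Si_2O_7)O(OH)) = 483.215 g/mol, so wt% Si = 84.255/483.215 × 100 = 17.44%.
22.30 − 17.44 = 4.86 pp.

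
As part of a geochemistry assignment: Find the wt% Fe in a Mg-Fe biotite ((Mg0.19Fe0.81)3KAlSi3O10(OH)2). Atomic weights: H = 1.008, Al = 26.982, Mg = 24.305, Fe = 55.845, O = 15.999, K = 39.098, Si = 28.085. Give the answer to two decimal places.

Molar mass of (Mg0.19Fe0.81)3KAlSi3O10(OH)2: 0.57·24.305 + 2.43·55.845 + 1·39.098 + 1·26.982 + 3·28.085 + 12·15.999 + 2·1.008 = 493.896 g/mol.
Mass of Fe per formula unit: 2.43 × 55.845 = 135.703 g.
Weight fraction Fe = 135.703 / 493.896 = 0.2748.

27.48 wt%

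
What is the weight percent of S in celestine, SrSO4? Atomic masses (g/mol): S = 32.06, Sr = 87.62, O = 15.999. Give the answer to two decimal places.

17.45 weight percent

Formula mass = 1×87.62 + 1×32.06 + 4×15.999 = 183.676 g/mol, of which 32.060 g is S.
So S makes up 32.060/183.676 = 0.1745 of the mass, i.e. 17.45%.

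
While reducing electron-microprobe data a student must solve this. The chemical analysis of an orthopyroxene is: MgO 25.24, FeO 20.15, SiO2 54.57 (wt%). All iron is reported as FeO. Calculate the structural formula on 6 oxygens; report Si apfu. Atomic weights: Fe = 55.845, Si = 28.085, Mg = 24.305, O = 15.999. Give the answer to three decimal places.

MgO: 25.24/40.304 = 0.62624 mol → 0.62624 mol Mg, 0.62624 mol O.
FeO: 20.15/71.844 = 0.28047 mol → 0.28047 mol Fe, 0.28047 mol O.
SiO2: 54.57/60.083 = 0.90824 mol → 0.90824 mol Si, 1.81648 mol O.
Total oxygen = 2.72319 mol. Normalization factor = 6/2.72319 = 2.20330.
Si per 6 O = 0.90824 × 2.20330 = 2.001.

2.001 Si apfu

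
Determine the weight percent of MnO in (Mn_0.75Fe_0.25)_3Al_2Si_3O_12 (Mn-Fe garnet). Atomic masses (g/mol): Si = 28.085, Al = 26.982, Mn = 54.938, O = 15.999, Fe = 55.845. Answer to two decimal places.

Formula mass = 495.701 g/mol.
2.25 Mn → 2.2500 mol MnO per formula unit; M(MnO) = 70.937, so MnO mass = 159.608 g.
159.608/495.701 × 100 = 32.20 wt%.

32.20 wt%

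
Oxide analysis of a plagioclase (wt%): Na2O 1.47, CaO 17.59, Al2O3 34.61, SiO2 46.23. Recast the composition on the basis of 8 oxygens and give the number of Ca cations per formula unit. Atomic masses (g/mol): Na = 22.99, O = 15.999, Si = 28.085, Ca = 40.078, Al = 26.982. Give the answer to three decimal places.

0.867 Ca apfu

1.47 wt% Na2O ÷ 61.979 g/mol = 0.02372 mol, giving 0.04744 Na and 0.02372 O.
17.59 wt% CaO ÷ 56.077 g/mol = 0.31368 mol, giving 0.31368 Ca and 0.31368 O.
34.61 wt% Al2O3 ÷ 101.961 g/mol = 0.33944 mol, giving 0.67888 Al and 1.01832 O.
46.23 wt% SiO2 ÷ 60.083 g/mol = 0.76944 mol, giving 0.76944 Si and 1.53888 O.
Oxygen sums to 2.89460; scaling by 8/2.89460 = 2.76377 puts the formula on 8 O.
Ca: 0.31368 × 2.76377 = 0.867 atoms per formula unit.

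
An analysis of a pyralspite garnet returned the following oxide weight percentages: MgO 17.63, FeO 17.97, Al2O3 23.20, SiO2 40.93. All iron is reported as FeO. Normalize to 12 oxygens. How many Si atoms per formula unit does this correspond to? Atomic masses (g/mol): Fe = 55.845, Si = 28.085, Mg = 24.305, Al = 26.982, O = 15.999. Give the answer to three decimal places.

2.992 Si apfu

17.63 wt% MgO ÷ 40.304 g/mol = 0.43743 mol, giving 0.43743 Mg and 0.43743 O.
17.97 wt% FeO ÷ 71.844 g/mol = 0.25013 mol, giving 0.25013 Fe and 0.25013 O.
23.20 wt% Al2O3 ÷ 101.961 g/mol = 0.22754 mol, giving 0.45508 Al and 0.68262 O.
40.93 wt% SiO2 ÷ 60.083 g/mol = 0.68122 mol, giving 0.68122 Si and 1.36244 O.
Oxygen sums to 2.73262; scaling by 12/2.73262 = 4.39139 puts the formula on 12 O.
Si: 0.68122 × 4.39139 = 2.992 atoms per formula unit.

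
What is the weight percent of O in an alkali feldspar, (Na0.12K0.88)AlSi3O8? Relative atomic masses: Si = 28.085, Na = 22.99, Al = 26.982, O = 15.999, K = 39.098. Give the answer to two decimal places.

46.31 mass %

Molar mass of (Na0.12K0.88)AlSi3O8: 0.12*22.99 + 0.88*39.098 + 1*26.982 + 3*28.085 + 8*15.999 = 276.394 g/mol.
Mass of O per formula unit: 8 × 15.999 = 127.992 g.
Weight fraction O = 127.992 / 276.394 = 0.4631.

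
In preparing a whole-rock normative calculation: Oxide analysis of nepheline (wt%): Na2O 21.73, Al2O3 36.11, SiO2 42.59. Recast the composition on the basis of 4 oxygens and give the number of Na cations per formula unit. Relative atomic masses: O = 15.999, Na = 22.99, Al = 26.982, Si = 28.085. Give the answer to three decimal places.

0.991 Na apfu

Na2O (M=61.979): mol = 0.35060; Na = 0.70120, O = 0.35060.
Al2O3 (M=101.961): mol = 0.35416; Al = 0.70832, O = 1.06248.
SiO2 (M=60.083): mol = 0.70885; Si = 0.70885, O = 1.41770.
ΣO = 2.83078; factor = 4/ΣO = 1.41304.
Na apfu = 0.70120 × 1.41304 = 0.991.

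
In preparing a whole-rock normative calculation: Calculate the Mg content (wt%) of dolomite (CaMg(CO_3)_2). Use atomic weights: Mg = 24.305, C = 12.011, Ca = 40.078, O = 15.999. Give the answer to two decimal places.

Formula mass = 1·40.078 + 1·24.305 + 2·12.011 + 6·15.999 = 184.399 g/mol, of which 24.305 g is Mg.
So Mg makes up 24.305/184.399 = 0.1318 of the mass, i.e. 13.18%.

13.18 wt%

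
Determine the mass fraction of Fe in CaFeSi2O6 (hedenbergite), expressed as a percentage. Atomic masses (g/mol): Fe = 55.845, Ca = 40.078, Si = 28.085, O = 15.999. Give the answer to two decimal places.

22.51 weight percent

M(CaFeSi2O6) = 248.087 g/mol.
Fe contributes 1 × 55.845 = 55.845 g per mole.
55.845/248.087 = 0.2251 → 22.51%.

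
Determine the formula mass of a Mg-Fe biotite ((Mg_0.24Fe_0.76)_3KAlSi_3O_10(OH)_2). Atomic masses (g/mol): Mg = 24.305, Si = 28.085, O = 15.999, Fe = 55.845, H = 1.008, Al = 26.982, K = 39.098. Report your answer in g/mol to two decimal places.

The formula mass is the sum 0.72*24.305 + 2.28*55.845 + 1*39.098 + 1*26.982 + 3*28.085 + 12*15.999 + 2*1.008.

489.17 g/mol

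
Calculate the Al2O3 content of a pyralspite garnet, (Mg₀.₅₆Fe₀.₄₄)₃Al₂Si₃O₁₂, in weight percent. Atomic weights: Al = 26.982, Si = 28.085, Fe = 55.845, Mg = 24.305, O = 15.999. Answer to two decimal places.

M((Mg₀.₅₆Fe₀.₄₄)₃Al₂Si₃O₁₂) = 444.755 g/mol; M(Al2O3) = 101.961 g/mol.
Moles Al2O3 per formula unit = 2 Al ÷ 2 = 1.0000.
Al2O3 fraction = (1.0000 × 101.961) / 444.755 = 101.961/444.755 = 0.2293.

22.93 wt%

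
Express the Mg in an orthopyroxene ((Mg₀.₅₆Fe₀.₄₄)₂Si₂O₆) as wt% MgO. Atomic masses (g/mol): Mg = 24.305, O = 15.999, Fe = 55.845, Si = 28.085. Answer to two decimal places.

Molar mass of (Mg₀.₅₆Fe₀.₄₄)₂Si₂O₆ = 1.12×24.305 + 0.88×55.845 + 2×28.085 + 6×15.999 = 228.529 g/mol.
Each formula unit contains 1.12 Mg, equivalent to 1.12/1 = 1.1200 mol MgO.
M(MgO) = 1×24.305 + 1×15.999 = 40.304 g/mol.
Mass of MgO per formula unit = 1.1200 × 40.304 = 45.140 g.
MgO wt% = 45.140 / 228.529 × 100 = 19.75%.

19.75 wt%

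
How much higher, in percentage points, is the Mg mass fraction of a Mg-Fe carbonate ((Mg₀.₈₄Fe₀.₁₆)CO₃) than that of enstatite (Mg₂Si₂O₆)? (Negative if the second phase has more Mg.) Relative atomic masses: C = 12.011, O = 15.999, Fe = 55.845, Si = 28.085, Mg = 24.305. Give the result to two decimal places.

-1.36 percentage points

First mineral: 20.416 g Mg in 89.359 g formula = 22.85 wt% Mg.
Second mineral: 48.610 g Mg in 200.774 g formula = 24.21 wt% Mg.
22.85% − 24.21% gives a difference of -1.36 percentage points.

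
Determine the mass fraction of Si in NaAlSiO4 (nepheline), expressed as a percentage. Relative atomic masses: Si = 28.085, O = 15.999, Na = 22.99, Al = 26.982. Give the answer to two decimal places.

19.77 mass %

M(NaAlSiO4) = 142.053 g/mol.
Si contributes 1 × 28.085 = 28.085 g per mole.
28.085/142.053 = 0.1977 → 19.77%.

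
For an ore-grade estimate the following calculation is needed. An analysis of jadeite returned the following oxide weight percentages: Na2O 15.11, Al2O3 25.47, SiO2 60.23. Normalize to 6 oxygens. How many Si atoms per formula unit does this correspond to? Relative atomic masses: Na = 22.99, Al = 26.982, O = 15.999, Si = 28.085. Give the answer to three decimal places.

2.006 Si apfu

Na2O (M=61.979): mol = 0.24379; Na = 0.48758, O = 0.24379.
Al2O3 (M=101.961): mol = 0.24980; Al = 0.49960, O = 0.74940.
SiO2 (M=60.083): mol = 1.00245; Si = 1.00245, O = 2.00490.
ΣO = 2.99809; factor = 6/ΣO = 2.00127.
Si apfu = 1.00245 × 2.00127 = 2.006.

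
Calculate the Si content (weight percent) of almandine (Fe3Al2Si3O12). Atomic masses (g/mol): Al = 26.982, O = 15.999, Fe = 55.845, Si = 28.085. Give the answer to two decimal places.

Molar mass of Fe3Al2Si3O12: 3·55.845 + 2·26.982 + 3·28.085 + 12·15.999 = 497.742 g/mol.
Mass of Si per formula unit: 3 × 28.085 = 84.255 g.
Weight fraction Si = 84.255 / 497.742 = 0.1693.

16.93 weight percent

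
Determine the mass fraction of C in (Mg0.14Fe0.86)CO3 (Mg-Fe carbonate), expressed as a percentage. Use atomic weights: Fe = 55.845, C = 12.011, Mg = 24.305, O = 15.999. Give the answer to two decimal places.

M((Mg0.14Fe0.86)CO3) = 111.437 g/mol.
C contributes 1 × 12.011 = 12.011 g per mole.
12.011/111.437 = 0.1078 → 10.78%.

10.78 weight percent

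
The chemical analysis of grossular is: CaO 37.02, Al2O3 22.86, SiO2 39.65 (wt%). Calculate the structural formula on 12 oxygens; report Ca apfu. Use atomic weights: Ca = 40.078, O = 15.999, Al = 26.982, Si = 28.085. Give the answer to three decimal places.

37.02 wt% CaO ÷ 56.077 g/mol = 0.66016 mol, giving 0.66016 Ca and 0.66016 O.
22.86 wt% Al2O3 ÷ 101.961 g/mol = 0.22420 mol, giving 0.44840 Al and 0.67260 O.
39.65 wt% SiO2 ÷ 60.083 g/mol = 0.65992 mol, giving 0.65992 Si and 1.31984 O.
Oxygen sums to 2.65260; scaling by 12/2.65260 = 4.52386 puts the formula on 12 O.
Ca: 0.66016 × 4.52386 = 2.986 atoms per formula unit.

2.986 Ca apfu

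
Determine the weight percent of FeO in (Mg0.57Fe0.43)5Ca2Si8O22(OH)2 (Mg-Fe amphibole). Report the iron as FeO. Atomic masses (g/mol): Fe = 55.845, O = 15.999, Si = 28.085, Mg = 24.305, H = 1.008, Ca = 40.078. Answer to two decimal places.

17.55 wt%

M((Mg0.57Fe0.43)5Ca2Si8O22(OH)2) = 880.164 g/mol; M(FeO) = 71.844 g/mol.
Moles FeO per formula unit = 2.15 Fe ÷ 1 = 2.1500.
FeO fraction = (2.1500 × 71.844) / 880.164 = 154.465/880.164 = 0.1755.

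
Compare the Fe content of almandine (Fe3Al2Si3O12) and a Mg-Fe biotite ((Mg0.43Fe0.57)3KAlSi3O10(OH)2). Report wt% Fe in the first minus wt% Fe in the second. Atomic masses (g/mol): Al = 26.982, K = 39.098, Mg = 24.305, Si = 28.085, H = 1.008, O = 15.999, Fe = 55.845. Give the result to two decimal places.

13.39 percentage points

M(Fe3Al2Si3O12) = 497.742 g/mol, so wt% Fe = 167.535/497.742 × 100 = 33.66%.
M((Mg0.43Fe0.57)3KAlSi3O10(OH)2) = 471.187 g/mol, so wt% Fe = 95.495/471.187 × 100 = 20.27%.
33.66 − 20.27 = 13.39 pp.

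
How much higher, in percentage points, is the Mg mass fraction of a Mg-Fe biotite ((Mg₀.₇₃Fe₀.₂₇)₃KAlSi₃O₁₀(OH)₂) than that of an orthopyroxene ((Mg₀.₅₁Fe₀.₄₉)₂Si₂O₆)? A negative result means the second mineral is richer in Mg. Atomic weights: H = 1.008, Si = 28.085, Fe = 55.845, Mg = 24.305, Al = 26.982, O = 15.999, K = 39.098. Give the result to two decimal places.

1.32 percentage points

M((Mg₀.₇₃Fe₀.₂₇)₃KAlSi₃O₁₀(OH)₂) = 442.801 g/mol, so wt% Mg = 53.228/442.801 × 100 = 12.02%.
M((Mg₀.₅₁Fe₀.₄₉)₂Si₂O₆) = 231.683 g/mol, so wt% Mg = 24.791/231.683 × 100 = 10.70%.
12.02 − 10.70 = 1.32 pp.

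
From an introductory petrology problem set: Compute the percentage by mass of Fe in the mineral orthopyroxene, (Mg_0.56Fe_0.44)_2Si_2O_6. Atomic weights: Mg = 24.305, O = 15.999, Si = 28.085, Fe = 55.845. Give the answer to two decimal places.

21.50 wt%

Molar mass of (Mg_0.56Fe_0.44)_2Si_2O_6: 1.12×24.305 + 0.88×55.845 + 2×28.085 + 6×15.999 = 228.529 g/mol.
Mass of Fe per formula unit: 0.88 × 55.845 = 49.144 g.
Weight fraction Fe = 49.144 / 228.529 = 0.2150.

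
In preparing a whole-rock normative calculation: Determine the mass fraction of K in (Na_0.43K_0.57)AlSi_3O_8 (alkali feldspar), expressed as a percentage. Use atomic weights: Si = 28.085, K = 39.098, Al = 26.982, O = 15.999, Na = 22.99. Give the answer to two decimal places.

Molar mass of (Na_0.43K_0.57)AlSi_3O_8: 0.43×22.99 + 0.57×39.098 + 1×26.982 + 3×28.085 + 8×15.999 = 271.401 g/mol.
Mass of K per formula unit: 0.57 × 39.098 = 22.286 g.
Weight fraction K = 22.286 / 271.401 = 0.0821.

8.21 wt%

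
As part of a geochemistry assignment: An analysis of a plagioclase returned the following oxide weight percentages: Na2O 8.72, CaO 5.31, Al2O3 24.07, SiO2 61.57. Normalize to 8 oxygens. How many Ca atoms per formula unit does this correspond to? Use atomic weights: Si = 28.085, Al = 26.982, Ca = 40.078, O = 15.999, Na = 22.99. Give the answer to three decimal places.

Na2O (M=61.979): mol = 0.14069; Na = 0.28138, O = 0.14069.
CaO (M=56.077): mol = 0.09469; Ca = 0.09469, O = 0.09469.
Al2O3 (M=101.961): mol = 0.23607; Al = 0.47214, O = 0.70821.
SiO2 (M=60.083): mol = 1.02475; Si = 1.02475, O = 2.04950.
ΣO = 2.99309; factor = 8/ΣO = 2.67282.
Ca apfu = 0.09469 × 2.67282 = 0.253.

0.253 Ca apfu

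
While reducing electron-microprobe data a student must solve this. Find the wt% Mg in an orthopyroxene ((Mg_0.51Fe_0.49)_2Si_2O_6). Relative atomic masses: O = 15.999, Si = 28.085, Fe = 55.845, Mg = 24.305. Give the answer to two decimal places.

M((Mg_0.51Fe_0.49)_2Si_2O_6) = 231.683 g/mol.
Mg contributes 1.02 × 24.305 = 24.791 g per mole.
24.791/231.683 = 0.1070 → 10.70%.

10.70 weight percent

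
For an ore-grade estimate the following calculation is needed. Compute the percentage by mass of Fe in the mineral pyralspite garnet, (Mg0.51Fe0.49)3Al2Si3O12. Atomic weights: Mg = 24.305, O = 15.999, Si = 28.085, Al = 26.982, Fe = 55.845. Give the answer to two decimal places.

Formula mass = 1.53*24.305 + 1.47*55.845 + 2*26.982 + 3*28.085 + 12*15.999 = 449.486 g/mol, of which 82.092 g is Fe.
So Fe makes up 82.092/449.486 = 0.1826 of the mass, i.e. 18.26%.

18.26 wt%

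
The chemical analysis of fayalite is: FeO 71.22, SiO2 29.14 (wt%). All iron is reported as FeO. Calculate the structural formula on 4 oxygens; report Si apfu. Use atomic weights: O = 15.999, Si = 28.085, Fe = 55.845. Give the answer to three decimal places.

0.989 Si apfu

FeO (M=71.844): mol = 0.99131; Fe = 0.99131, O = 0.99131.
SiO2 (M=60.083): mol = 0.48500; Si = 0.48500, O = 0.97000.
ΣO = 1.96131; factor = 4/ΣO = 2.03945.
Si apfu = 0.48500 × 2.03945 = 0.989.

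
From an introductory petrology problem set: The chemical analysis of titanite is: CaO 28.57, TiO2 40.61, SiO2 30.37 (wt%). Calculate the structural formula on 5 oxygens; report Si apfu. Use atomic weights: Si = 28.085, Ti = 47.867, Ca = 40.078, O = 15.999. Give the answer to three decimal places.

0.996 Si apfu

CaO (M=56.077): mol = 0.50948; Ca = 0.50948, O = 0.50948.
TiO2 (M=79.865): mol = 0.50848; Ti = 0.50848, O = 1.01696.
SiO2 (M=60.083): mol = 0.50547; Si = 0.50547, O = 1.01094.
ΣO = 2.53738; factor = 5/ΣO = 1.97054.
Si apfu = 0.50547 × 1.97054 = 0.996.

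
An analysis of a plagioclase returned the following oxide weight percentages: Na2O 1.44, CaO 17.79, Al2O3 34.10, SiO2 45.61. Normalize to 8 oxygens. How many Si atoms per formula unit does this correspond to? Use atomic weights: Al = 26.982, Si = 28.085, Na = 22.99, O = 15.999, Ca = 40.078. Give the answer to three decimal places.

2.122 Si apfu

1.44 wt% Na2O ÷ 61.979 g/mol = 0.02323 mol, giving 0.04646 Na and 0.02323 O.
17.79 wt% CaO ÷ 56.077 g/mol = 0.31724 mol, giving 0.31724 Ca and 0.31724 O.
34.10 wt% Al2O3 ÷ 101.961 g/mol = 0.33444 mol, giving 0.66888 Al and 1.00332 O.
45.61 wt% SiO2 ÷ 60.083 g/mol = 0.75912 mol, giving 0.75912 Si and 1.51824 O.
Oxygen sums to 2.86203; scaling by 8/2.86203 = 2.79522 puts the formula on 8 O.
Si: 0.75912 × 2.79522 = 2.122 atoms per formula unit.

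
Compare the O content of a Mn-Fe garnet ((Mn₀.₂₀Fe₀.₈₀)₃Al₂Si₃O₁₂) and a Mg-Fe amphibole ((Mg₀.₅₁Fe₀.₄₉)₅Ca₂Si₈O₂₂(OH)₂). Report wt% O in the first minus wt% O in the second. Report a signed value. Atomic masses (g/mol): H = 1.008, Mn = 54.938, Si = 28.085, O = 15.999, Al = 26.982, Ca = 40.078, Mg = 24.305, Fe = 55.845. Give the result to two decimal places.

First mineral: 191.988 g O in 497.198 g formula = 38.61 wt% O.
Second mineral: 383.976 g O in 889.626 g formula = 43.16 wt% O.
38.61% − 43.16% gives a difference of -4.55 percentage points.

-4.55 percentage points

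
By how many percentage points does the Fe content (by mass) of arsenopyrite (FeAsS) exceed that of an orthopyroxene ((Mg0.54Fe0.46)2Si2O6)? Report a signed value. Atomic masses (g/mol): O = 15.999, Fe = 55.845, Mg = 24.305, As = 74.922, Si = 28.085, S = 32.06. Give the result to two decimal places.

First mineral: 55.845 g Fe in 162.827 g formula = 34.30 wt% Fe.
Second mineral: 51.377 g Fe in 229.791 g formula = 22.36 wt% Fe.
34.30% − 22.36% gives a difference of 11.94 percentage points.

11.94 percentage points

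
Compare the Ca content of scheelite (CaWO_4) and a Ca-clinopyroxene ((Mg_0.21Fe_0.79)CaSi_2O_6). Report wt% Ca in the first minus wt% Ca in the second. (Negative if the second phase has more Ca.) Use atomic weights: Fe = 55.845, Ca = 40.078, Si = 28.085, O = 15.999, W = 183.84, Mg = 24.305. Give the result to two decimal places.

M(CaWO_4) = 287.914 g/mol, so wt% Ca = 40.078/287.914 × 100 = 13.92%.
M((Mg_0.21Fe_0.79)CaSi_2O_6) = 241.464 g/mol, so wt% Ca = 40.078/241.464 × 100 = 16.60%.
13.92 − 16.60 = -2.68 pp.

-2.68 percentage points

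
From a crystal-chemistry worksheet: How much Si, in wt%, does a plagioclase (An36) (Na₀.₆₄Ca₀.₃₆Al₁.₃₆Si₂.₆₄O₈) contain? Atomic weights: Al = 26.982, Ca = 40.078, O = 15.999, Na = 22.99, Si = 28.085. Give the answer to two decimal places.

M(Na₀.₆₄Ca₀.₃₆Al₁.₃₆Si₂.₆₄O₈) = 267.974 g/mol.
Si contributes 2.64 × 28.085 = 74.144 g per mole.
74.144/267.974 = 0.2767 → 27.67%.

27.67 wt%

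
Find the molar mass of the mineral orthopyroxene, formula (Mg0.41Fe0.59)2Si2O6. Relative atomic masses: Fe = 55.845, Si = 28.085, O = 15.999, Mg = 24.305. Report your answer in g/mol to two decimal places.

237.99 g/mol

M = 0.82(24.305) + 1.18(55.845) + 2(28.085) + 6(15.999)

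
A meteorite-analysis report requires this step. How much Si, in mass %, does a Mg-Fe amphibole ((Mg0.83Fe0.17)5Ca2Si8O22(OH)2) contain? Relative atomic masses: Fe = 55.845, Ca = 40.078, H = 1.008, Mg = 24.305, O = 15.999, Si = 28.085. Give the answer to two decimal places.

26.77 mass %

Formula mass = 4.15·24.305 + 0.85·55.845 + 2·40.078 + 8·28.085 + 24·15.999 + 2·1.008 = 839.162 g/mol, of which 224.680 g is Si.
So Si makes up 224.680/839.162 = 0.2677 of the mass, i.e. 26.77%.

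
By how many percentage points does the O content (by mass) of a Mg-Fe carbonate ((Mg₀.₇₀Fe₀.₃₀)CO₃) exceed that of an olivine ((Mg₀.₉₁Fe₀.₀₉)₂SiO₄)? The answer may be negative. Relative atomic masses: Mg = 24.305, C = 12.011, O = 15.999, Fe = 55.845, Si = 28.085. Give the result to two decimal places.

First mineral: 47.997 g O in 93.775 g formula = 51.18 wt% O.
Second mineral: 63.996 g O in 146.368 g formula = 43.72 wt% O.
51.18% − 43.72% gives a difference of 7.46 percentage points.

7.46 percentage points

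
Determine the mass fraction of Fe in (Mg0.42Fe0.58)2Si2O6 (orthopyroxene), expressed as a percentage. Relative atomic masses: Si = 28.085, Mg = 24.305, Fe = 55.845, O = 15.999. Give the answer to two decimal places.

Formula mass = 0.84×24.305 + 1.16×55.845 + 2×28.085 + 6×15.999 = 237.360 g/mol, of which 64.780 g is Fe.
So Fe makes up 64.780/237.360 = 0.2729 of the mass, i.e. 27.29%.

27.29 weight percent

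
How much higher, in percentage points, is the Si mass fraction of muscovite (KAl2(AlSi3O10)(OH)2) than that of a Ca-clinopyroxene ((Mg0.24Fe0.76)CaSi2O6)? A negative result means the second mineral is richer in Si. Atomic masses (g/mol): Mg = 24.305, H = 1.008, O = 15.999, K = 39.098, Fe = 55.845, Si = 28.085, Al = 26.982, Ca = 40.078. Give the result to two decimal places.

First mineral: 84.255 g Si in 398.303 g formula = 21.15 wt% Si.
Second mineral: 56.170 g Si in 240.517 g formula = 23.35 wt% Si.
21.15% − 23.35% gives a difference of -2.20 percentage points.

-2.20 percentage points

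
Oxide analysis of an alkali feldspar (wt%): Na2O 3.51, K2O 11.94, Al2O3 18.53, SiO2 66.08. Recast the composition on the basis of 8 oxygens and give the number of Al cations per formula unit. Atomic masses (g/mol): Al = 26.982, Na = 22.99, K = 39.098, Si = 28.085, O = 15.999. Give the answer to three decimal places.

Na2O (M=61.979): mol = 0.05663; Na = 0.11326, O = 0.05663.
K2O (M=94.195): mol = 0.12676; K = 0.25352, O = 0.12676.
Al2O3 (M=101.961): mol = 0.18174; Al = 0.36348, O = 0.54522.
SiO2 (M=60.083): mol = 1.09981; Si = 1.09981, O = 2.19962.
ΣO = 2.92823; factor = 8/ΣO = 2.73203.
Al apfu = 0.36348 × 2.73203 = 0.993.

0.993 Al apfu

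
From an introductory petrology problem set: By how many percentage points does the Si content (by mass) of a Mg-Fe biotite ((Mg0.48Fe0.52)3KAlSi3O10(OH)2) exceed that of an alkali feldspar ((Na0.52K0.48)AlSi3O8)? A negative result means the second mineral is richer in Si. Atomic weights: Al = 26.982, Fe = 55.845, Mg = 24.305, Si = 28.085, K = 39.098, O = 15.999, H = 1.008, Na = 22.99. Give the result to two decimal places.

-13.15 percentage points

First mineral: 84.255 g Si in 466.456 g formula = 18.06 wt% Si.
Second mineral: 84.255 g Si in 269.951 g formula = 31.21 wt% Si.
18.06% − 31.21% gives a difference of -13.15 percentage points.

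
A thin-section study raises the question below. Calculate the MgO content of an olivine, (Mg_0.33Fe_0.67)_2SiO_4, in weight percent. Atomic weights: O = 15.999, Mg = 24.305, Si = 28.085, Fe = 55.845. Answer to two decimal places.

M((Mg_0.33Fe_0.67)_2SiO_4) = 182.955 g/mol; M(MgO) = 40.304 g/mol.
Moles MgO per formula unit = 0.66 Mg ÷ 1 = 0.6600.
MgO fraction = (0.6600 × 40.304) / 182.955 = 26.601/182.955 = 0.1454.

14.54 wt%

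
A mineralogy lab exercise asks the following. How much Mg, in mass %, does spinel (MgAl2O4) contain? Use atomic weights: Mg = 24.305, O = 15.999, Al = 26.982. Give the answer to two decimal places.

Molar mass of MgAl2O4: 1*24.305 + 2*26.982 + 4*15.999 = 142.265 g/mol.
Mass of Mg per formula unit: 1 × 24.305 = 24.305 g.
Weight fraction Mg = 24.305 / 142.265 = 0.1708.

17.08 mass %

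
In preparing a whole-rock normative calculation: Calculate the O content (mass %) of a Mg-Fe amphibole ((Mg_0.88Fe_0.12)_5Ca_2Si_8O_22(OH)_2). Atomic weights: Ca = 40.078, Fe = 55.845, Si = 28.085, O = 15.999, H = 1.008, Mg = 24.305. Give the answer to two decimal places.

Molar mass of (Mg_0.88Fe_0.12)_5Ca_2Si_8O_22(OH)_2: 4.40×24.305 + 0.60×55.845 + 2×40.078 + 8×28.085 + 24×15.999 + 2×1.008 = 831.277 g/mol.
Mass of O per formula unit: 24 × 15.999 = 383.976 g.
Weight fraction O = 383.976 / 831.277 = 0.4619.

46.19 mass %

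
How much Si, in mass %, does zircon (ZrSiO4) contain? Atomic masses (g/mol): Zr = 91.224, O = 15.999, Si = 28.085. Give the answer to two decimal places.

Molar mass of ZrSiO4: 1*91.224 + 1*28.085 + 4*15.999 = 183.305 g/mol.
Mass of Si per formula unit: 1 × 28.085 = 28.085 g.
Weight fraction Si = 28.085 / 183.305 = 0.1532.

15.32 mass %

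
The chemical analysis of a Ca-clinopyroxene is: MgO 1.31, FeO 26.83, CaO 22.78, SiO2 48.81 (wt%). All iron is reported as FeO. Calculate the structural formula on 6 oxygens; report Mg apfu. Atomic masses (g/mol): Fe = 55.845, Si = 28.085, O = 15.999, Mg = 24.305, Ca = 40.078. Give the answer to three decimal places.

0.080 Mg apfu

MgO (M=40.304): mol = 0.03250; Mg = 0.03250, O = 0.03250.
FeO (M=71.844): mol = 0.37345; Fe = 0.37345, O = 0.37345.
CaO (M=56.077): mol = 0.40623; Ca = 0.40623, O = 0.40623.
SiO2 (M=60.083): mol = 0.81238; Si = 0.81238, O = 1.62476.
ΣO = 2.43694; factor = 6/ΣO = 2.46210.
Mg apfu = 0.03250 × 2.46210 = 0.080.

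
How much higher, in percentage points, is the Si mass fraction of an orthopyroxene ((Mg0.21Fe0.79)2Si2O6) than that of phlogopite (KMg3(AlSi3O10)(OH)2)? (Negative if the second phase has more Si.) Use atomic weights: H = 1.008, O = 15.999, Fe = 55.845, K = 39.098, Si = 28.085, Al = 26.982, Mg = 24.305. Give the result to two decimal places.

M((Mg0.21Fe0.79)2Si2O6) = 250.607 g/mol, so wt% Si = 56.170/250.607 × 100 = 22.41%.
M(KMg3(AlSi3O10)(OH)2) = 417.254 g/mol, so wt% Si = 84.255/417.254 × 100 = 20.19%.
22.41 − 20.19 = 2.22 pp.

2.22 percentage points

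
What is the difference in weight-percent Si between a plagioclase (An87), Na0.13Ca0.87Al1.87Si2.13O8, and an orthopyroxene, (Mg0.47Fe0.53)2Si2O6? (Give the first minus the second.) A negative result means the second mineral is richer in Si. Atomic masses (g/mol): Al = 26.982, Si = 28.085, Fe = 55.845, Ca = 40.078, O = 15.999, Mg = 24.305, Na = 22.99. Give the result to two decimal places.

M(Na0.13Ca0.87Al1.87Si2.13O8) = 276.126 g/mol, so wt% Si = 59.821/276.126 × 100 = 21.66%.
M((Mg0.47Fe0.53)2Si2O6) = 234.206 g/mol, so wt% Si = 56.170/234.206 × 100 = 23.98%.
21.66 − 23.98 = -2.32 pp.

-2.32 percentage points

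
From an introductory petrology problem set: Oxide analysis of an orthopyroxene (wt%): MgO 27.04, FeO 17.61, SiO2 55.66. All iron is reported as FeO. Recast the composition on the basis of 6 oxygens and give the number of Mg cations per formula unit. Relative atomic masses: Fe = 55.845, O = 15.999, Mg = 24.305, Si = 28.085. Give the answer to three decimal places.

1.454 Mg apfu

MgO: 27.04/40.304 = 0.67090 mol → 0.67090 mol Mg, 0.67090 mol O.
FeO: 17.61/71.844 = 0.24511 mol → 0.24511 mol Fe, 0.24511 mol O.
SiO2: 55.66/60.083 = 0.92639 mol → 0.92639 mol Si, 1.85278 mol O.
Total oxygen = 2.76879 mol. Normalization factor = 6/2.76879 = 2.16701.
Mg per 6 O = 0.67090 × 2.16701 = 1.454.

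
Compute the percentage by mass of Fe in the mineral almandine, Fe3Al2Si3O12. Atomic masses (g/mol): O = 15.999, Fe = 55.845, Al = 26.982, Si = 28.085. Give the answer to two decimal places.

Formula mass = 3·55.845 + 2·26.982 + 3·28.085 + 12·15.999 = 497.742 g/mol, of which 167.535 g is Fe.
So Fe makes up 167.535/497.742 = 0.3366 of the mass, i.e. 33.66%.

33.66 weight percent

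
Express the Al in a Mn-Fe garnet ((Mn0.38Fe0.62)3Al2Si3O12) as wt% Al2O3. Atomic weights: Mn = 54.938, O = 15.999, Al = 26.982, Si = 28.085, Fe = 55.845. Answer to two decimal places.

Molar mass of (Mn0.38Fe0.62)3Al2Si3O12 = 1.14*54.938 + 1.86*55.845 + 2*26.982 + 3*28.085 + 12*15.999 = 496.708 g/mol.
Each formula unit contains 2 Al, equivalent to 2/2 = 1.0000 mol Al2O3.
M(Al2O3) = 2×26.982 + 3×15.999 = 101.961 g/mol.
Mass of Al2O3 per formula unit = 1.0000 × 101.961 = 101.961 g.
Al2O3 wt% = 101.961 / 496.708 × 100 = 20.53%.

20.53 wt%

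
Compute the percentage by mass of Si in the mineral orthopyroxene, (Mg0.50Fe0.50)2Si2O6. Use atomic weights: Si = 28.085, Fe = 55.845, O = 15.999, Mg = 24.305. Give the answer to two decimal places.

24.18 weight percent

Formula mass = 1×24.305 + 1×55.845 + 2×28.085 + 6×15.999 = 232.314 g/mol, of which 56.170 g is Si.
So Si makes up 56.170/232.314 = 0.2418 of the mass, i.e. 24.18%.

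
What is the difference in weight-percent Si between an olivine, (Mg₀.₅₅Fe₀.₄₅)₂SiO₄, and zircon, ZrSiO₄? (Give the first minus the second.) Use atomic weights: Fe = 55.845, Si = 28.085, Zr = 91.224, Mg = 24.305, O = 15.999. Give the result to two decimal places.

1.29 percentage points

M((Mg₀.₅₅Fe₀.₄₅)₂SiO₄) = 169.077 g/mol, so wt% Si = 28.085/169.077 × 100 = 16.61%.
M(ZrSiO₄) = 183.305 g/mol, so wt% Si = 28.085/183.305 × 100 = 15.32%.
16.61 − 15.32 = 1.29 pp.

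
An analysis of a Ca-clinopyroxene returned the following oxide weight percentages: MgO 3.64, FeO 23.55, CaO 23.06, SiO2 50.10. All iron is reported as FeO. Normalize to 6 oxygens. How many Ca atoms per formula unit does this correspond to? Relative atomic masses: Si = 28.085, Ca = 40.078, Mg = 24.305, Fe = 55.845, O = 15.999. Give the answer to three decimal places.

0.988 Ca apfu

3.64 wt% MgO ÷ 40.304 g/mol = 0.09031 mol, giving 0.09031 Mg and 0.09031 O.
23.55 wt% FeO ÷ 71.844 g/mol = 0.32779 mol, giving 0.32779 Fe and 0.32779 O.
23.06 wt% CaO ÷ 56.077 g/mol = 0.41122 mol, giving 0.41122 Ca and 0.41122 O.
50.10 wt% SiO2 ÷ 60.083 g/mol = 0.83385 mol, giving 0.83385 Si and 1.66770 O.
Oxygen sums to 2.49702; scaling by 6/2.49702 = 2.40286 puts the formula on 6 O.
Ca: 0.41122 × 2.40286 = 0.988 atoms per formula unit.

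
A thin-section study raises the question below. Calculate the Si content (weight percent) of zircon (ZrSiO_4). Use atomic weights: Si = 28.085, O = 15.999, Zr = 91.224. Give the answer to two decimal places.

15.32 weight percent

Molar mass of ZrSiO_4: 1·91.224 + 1·28.085 + 4·15.999 = 183.305 g/mol.
Mass of Si per formula unit: 1 × 28.085 = 28.085 g.
Weight fraction Si = 28.085 / 183.305 = 0.1532.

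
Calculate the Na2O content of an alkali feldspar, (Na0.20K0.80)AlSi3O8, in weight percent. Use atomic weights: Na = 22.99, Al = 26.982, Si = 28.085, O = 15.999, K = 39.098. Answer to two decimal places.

Molar mass of (Na0.20K0.80)AlSi3O8 = 0.20×22.99 + 0.80×39.098 + 1×26.982 + 3×28.085 + 8×15.999 = 275.105 g/mol.
Each formula unit contains 0.20 Na, equivalent to 0.20/2 = 0.1000 mol Na2O.
M(Na2O) = 2×22.99 + 1×15.999 = 61.979 g/mol.
Mass of Na2O per formula unit = 0.1000 × 61.979 = 6.198 g.
Na2O wt% = 6.198 / 275.105 × 100 = 2.25%.

2.25 wt%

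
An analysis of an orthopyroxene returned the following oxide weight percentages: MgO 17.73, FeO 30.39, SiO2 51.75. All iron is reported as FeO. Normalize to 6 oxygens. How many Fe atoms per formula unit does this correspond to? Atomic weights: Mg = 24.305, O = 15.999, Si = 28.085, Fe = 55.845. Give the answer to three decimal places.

0.982 Fe apfu

MgO (M=40.304): mol = 0.43991; Mg = 0.43991, O = 0.43991.
FeO (M=71.844): mol = 0.42300; Fe = 0.42300, O = 0.42300.
SiO2 (M=60.083): mol = 0.86131; Si = 0.86131, O = 1.72262.
ΣO = 2.58553; factor = 6/ΣO = 2.32061.
Fe apfu = 0.42300 × 2.32061 = 0.982.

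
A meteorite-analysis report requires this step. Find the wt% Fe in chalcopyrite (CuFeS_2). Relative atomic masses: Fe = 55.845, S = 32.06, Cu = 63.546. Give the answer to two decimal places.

30.43 weight percent

Formula mass = 1*63.546 + 1*55.845 + 2*32.06 = 183.511 g/mol, of which 55.845 g is Fe.
So Fe makes up 55.845/183.511 = 0.3043 of the mass, i.e. 30.43%.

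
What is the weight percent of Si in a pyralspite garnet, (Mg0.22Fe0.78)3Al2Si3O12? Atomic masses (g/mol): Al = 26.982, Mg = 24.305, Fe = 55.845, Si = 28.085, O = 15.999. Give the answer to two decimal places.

17.67 wt%

M((Mg0.22Fe0.78)3Al2Si3O12) = 476.926 g/mol.
Si contributes 3 × 28.085 = 84.255 g per mole.
84.255/476.926 = 0.1767 → 17.67%.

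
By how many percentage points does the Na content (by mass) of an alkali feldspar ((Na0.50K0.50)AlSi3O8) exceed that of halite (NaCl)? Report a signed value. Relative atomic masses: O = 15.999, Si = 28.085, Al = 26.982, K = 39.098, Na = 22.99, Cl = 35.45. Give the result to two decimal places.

First mineral: 11.495 g Na in 270.273 g formula = 4.25 wt% Na.
Second mineral: 22.990 g Na in 58.440 g formula = 39.34 wt% Na.
4.25% − 39.34% gives a difference of -35.09 percentage points.

-35.09 percentage points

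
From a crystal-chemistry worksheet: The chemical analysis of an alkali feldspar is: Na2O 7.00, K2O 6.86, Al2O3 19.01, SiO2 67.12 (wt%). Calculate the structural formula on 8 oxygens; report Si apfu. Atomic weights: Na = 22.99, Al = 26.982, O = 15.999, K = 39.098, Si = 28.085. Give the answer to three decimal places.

Na2O: 7.00/61.979 = 0.11294 mol → 0.22588 mol Na, 0.11294 mol O.
K2O: 6.86/94.195 = 0.07283 mol → 0.14566 mol K, 0.07283 mol O.
Al2O3: 19.01/101.961 = 0.18644 mol → 0.37288 mol Al, 0.55932 mol O.
SiO2: 67.12/60.083 = 1.11712 mol → 1.11712 mol Si, 2.23424 mol O.
Total oxygen = 2.97933 mol. Normalization factor = 8/2.97933 = 2.68517.
Si per 8 O = 1.11712 × 2.68517 = 3.000.

3.000 Si apfu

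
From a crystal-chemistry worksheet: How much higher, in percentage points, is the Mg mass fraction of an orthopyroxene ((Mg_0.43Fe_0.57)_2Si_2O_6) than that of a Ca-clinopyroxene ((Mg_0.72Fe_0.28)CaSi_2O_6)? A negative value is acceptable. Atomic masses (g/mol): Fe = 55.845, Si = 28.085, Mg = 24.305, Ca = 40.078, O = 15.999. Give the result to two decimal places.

M((Mg_0.43Fe_0.57)_2Si_2O_6) = 236.730 g/mol, so wt% Mg = 20.902/236.730 × 100 = 8.83%.
M((Mg_0.72Fe_0.28)CaSi_2O_6) = 225.378 g/mol, so wt% Mg = 17.500/225.378 × 100 = 7.76%.
8.83 − 7.76 = 1.07 pp.

1.07 percentage points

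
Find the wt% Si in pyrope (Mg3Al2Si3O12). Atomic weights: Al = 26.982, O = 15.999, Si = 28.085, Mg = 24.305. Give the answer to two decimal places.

M(Mg3Al2Si3O12) = 403.122 g/mol.
Si contributes 3 × 28.085 = 84.255 g per mole.
84.255/403.122 = 0.2090 → 20.90%.

20.90 weight percent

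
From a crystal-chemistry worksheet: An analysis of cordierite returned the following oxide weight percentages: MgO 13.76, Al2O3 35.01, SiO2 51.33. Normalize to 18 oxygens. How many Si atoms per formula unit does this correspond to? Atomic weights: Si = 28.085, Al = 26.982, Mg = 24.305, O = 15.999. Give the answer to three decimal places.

MgO (M=40.304): mol = 0.34141; Mg = 0.34141, O = 0.34141.
Al2O3 (M=101.961): mol = 0.34337; Al = 0.68674, O = 1.03011.
SiO2 (M=60.083): mol = 0.85432; Si = 0.85432, O = 1.70864.
ΣO = 3.08016; factor = 18/ΣO = 5.84385.
Si apfu = 0.85432 × 5.84385 = 4.993.

4.993 Si apfu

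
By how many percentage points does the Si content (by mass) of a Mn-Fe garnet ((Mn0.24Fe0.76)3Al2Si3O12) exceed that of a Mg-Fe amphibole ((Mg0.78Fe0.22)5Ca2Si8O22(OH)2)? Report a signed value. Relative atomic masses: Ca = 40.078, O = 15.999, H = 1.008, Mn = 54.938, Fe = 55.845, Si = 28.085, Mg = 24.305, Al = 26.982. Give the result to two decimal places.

M((Mn0.24Fe0.76)3Al2Si3O12) = 497.089 g/mol, so wt% Si = 84.255/497.089 × 100 = 16.95%.
M((Mg0.78Fe0.22)5Ca2Si8O22(OH)2) = 847.047 g/mol, so wt% Si = 224.680/847.047 × 100 = 26.53%.
16.95 − 26.53 = -9.58 pp.

-9.58 percentage points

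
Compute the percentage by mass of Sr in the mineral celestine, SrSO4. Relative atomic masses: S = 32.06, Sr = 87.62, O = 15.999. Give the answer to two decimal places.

M(SrSO4) = 183.676 g/mol.
Sr contributes 1 × 87.62 = 87.620 g per mole.
87.620/183.676 = 0.4770 → 47.70%.

47.70 mass %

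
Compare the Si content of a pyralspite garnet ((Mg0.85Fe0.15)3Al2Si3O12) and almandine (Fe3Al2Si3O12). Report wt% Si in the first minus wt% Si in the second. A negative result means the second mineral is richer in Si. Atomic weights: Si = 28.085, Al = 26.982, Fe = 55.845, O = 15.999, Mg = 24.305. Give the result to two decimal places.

M((Mg0.85Fe0.15)3Al2Si3O12) = 417.315 g/mol, so wt% Si = 84.255/417.315 × 100 = 20.19%.
M(Fe3Al2Si3O12) = 497.742 g/mol, so wt% Si = 84.255/497.742 × 100 = 16.93%.
20.19 − 16.93 = 3.26 pp.

3.26 percentage points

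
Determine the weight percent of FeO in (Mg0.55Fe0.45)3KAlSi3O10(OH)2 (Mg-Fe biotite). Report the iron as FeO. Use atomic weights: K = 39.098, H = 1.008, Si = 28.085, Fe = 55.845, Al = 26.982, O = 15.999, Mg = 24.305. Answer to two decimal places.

21.09 wt%

Molar mass of (Mg0.55Fe0.45)3KAlSi3O10(OH)2 = 1.65*24.305 + 1.35*55.845 + 1*39.098 + 1*26.982 + 3*28.085 + 12*15.999 + 2*1.008 = 459.833 g/mol.
Each formula unit contains 1.35 Fe, equivalent to 1.35/1 = 1.3500 mol FeO.
M(FeO) = 1×55.845 + 1×15.999 = 71.844 g/mol.
Mass of FeO per formula unit = 1.3500 × 71.844 = 96.989 g.
FeO wt% = 96.989 / 459.833 × 100 = 21.09%.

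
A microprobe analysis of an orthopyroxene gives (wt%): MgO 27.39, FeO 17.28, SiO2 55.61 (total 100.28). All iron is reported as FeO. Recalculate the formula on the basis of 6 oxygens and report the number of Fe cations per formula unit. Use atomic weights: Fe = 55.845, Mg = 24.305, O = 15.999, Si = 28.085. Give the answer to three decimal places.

0.521 Fe apfu

MgO: 27.39/40.304 = 0.67959 mol → 0.67959 mol Mg, 0.67959 mol O.
FeO: 17.28/71.844 = 0.24052 mol → 0.24052 mol Fe, 0.24052 mol O.
SiO2: 55.61/60.083 = 0.92555 mol → 0.92555 mol Si, 1.85110 mol O.
Total oxygen = 2.77121 mol. Normalization factor = 6/2.77121 = 2.16512.
Fe per 6 O = 0.24052 × 2.16512 = 0.521.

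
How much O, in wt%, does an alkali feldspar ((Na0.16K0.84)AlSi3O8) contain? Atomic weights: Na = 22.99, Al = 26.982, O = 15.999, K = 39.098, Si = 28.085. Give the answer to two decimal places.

Formula mass = 0.16·22.99 + 0.84·39.098 + 1·26.982 + 3·28.085 + 8·15.999 = 275.750 g/mol, of which 127.992 g is O.
So O makes up 127.992/275.750 = 0.4642 of the mass, i.e. 46.42%.

46.42 wt%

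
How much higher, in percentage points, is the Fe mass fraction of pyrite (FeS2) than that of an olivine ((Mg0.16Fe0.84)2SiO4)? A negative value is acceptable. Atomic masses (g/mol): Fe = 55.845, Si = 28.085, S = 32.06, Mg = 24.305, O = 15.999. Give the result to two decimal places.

Fe in FeS2: molar mass 119.965 g/mol; 1×55.845 = 55.845 g → 46.55 wt%.
Fe in (Mg0.16Fe0.84)2SiO4: molar mass 193.678 g/mol; 1.68×55.845 = 93.820 g → 48.44 wt%.
Difference = 46.55 − 48.44 = -1.89 percentage points.

-1.89 percentage points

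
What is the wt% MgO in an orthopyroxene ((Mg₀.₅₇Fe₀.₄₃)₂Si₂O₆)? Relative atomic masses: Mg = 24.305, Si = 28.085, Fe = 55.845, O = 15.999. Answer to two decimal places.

20.16 wt%

Molar mass of (Mg₀.₅₇Fe₀.₄₃)₂Si₂O₆ = 1.14×24.305 + 0.86×55.845 + 2×28.085 + 6×15.999 = 227.898 g/mol.
Each formula unit contains 1.14 Mg, equivalent to 1.14/1 = 1.1400 mol MgO.
M(MgO) = 1×24.305 + 1×15.999 = 40.304 g/mol.
Mass of MgO per formula unit = 1.1400 × 40.304 = 45.947 g.
MgO wt% = 45.947 / 227.898 × 100 = 20.16%.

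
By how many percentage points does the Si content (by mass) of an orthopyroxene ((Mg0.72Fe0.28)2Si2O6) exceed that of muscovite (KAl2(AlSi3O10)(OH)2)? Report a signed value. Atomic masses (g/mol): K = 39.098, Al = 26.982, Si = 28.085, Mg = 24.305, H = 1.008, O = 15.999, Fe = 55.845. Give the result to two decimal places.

4.56 percentage points

M((Mg0.72Fe0.28)2Si2O6) = 218.436 g/mol, so wt% Si = 56.170/218.436 × 100 = 25.71%.
M(KAl2(AlSi3O10)(OH)2) = 398.303 g/mol, so wt% Si = 84.255/398.303 × 100 = 21.15%.
25.71 − 21.15 = 4.56 pp.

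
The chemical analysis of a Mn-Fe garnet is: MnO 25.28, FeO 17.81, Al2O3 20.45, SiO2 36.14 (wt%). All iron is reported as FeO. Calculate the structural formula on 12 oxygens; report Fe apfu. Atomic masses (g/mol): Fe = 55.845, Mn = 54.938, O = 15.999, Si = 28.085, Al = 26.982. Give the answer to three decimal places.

1.235 Fe apfu

MnO: 25.28/70.937 = 0.35637 mol → 0.35637 mol Mn, 0.35637 mol O.
FeO: 17.81/71.844 = 0.24790 mol → 0.24790 mol Fe, 0.24790 mol O.
Al2O3: 20.45/101.961 = 0.20057 mol → 0.40114 mol Al, 0.60171 mol O.
SiO2: 36.14/60.083 = 0.60150 mol → 0.60150 mol Si, 1.20300 mol O.
Total oxygen = 2.40898 mol. Normalization factor = 12/2.40898 = 4.98136.
Fe per 12 O = 0.24790 × 4.98136 = 1.235.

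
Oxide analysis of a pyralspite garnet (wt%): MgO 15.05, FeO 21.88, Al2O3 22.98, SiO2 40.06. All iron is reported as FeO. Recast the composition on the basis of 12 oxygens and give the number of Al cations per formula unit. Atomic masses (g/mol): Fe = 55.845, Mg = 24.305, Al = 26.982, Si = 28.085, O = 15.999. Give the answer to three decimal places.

15.05 wt% MgO ÷ 40.304 g/mol = 0.37341 mol, giving 0.37341 Mg and 0.37341 O.
21.88 wt% FeO ÷ 71.844 g/mol = 0.30455 mol, giving 0.30455 Fe and 0.30455 O.
22.98 wt% Al2O3 ÷ 101.961 g/mol = 0.22538 mol, giving 0.45076 Al and 0.67614 O.
40.06 wt% SiO2 ÷ 60.083 g/mol = 0.66674 mol, giving 0.66674 Si and 1.33348 O.
Oxygen sums to 2.68758; scaling by 12/2.68758 = 4.46498 puts the formula on 12 O.
Al: 0.45076 × 4.46498 = 2.013 atoms per formula unit.

2.013 Al apfu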